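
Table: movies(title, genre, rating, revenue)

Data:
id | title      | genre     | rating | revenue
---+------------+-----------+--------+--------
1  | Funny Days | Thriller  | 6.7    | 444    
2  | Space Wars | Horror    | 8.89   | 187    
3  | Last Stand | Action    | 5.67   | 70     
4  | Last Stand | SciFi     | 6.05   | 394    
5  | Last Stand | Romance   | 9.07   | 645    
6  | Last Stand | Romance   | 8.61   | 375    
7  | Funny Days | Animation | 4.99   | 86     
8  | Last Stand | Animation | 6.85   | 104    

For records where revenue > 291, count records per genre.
SELECT genre, COUNT(*)
FROM movies
WHERE revenue > 291
GROUP BY genre

Note: WHERE filters rows before grouping.

Result:
  Romance: 2
  SciFi: 1
  Thriller: 1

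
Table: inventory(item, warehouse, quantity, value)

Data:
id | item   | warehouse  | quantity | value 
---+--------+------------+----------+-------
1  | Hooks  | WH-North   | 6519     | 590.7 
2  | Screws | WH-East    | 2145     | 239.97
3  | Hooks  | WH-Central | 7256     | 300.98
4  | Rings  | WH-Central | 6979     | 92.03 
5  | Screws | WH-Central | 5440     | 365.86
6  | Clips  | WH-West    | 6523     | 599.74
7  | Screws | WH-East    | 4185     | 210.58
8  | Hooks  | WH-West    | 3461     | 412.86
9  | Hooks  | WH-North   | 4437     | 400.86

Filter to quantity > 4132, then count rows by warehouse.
SELECT warehouse, COUNT(*)
FROM inventory
WHERE quantity > 4132
GROUP BY warehouse

Note: WHERE filters rows before grouping.

Result:
  WH-Central: 3
  WH-East: 1
  WH-North: 2
  WH-West: 1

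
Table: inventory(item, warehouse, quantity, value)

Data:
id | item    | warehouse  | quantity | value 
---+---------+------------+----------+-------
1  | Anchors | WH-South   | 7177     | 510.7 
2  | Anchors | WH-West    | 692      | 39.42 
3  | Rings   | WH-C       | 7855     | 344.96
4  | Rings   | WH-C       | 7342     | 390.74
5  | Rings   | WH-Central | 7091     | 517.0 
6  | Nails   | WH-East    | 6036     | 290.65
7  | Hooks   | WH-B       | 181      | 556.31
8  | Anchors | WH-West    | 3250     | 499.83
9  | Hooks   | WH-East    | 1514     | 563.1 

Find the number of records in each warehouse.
SELECT warehouse, COUNT(*) as count
FROM inventory
GROUP BY warehouse

Result:
  WH-B: 1
  WH-C: 2
  WH-Central: 1
  WH-East: 2
  WH-South: 1
  WH-West: 2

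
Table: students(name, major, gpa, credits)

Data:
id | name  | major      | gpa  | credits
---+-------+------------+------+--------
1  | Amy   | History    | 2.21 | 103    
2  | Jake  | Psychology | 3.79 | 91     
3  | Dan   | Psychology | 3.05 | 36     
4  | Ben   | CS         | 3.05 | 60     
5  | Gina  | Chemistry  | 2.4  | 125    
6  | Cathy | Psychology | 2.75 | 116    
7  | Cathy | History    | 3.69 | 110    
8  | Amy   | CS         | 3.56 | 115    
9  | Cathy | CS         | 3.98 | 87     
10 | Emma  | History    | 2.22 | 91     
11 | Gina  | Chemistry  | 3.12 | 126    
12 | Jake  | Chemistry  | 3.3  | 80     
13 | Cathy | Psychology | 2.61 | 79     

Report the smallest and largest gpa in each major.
SELECT major, MIN(gpa), MAX(gpa)
FROM students
GROUP BY major

Result:
  CS: min=3.05, max=3.98
  Chemistry: min=2.40, max=3.30
  History: min=2.21, max=3.69
  Psychology: min=2.61, max=3.79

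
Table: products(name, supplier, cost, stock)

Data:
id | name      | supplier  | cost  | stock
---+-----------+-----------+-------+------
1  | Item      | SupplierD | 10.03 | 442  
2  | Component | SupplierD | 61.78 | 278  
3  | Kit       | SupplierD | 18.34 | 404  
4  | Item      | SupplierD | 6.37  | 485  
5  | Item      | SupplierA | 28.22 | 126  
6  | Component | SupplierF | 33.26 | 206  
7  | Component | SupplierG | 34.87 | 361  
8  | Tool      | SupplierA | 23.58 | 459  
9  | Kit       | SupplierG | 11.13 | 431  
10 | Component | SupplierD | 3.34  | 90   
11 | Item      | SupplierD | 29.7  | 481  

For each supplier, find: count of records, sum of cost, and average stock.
SELECT supplier,
       COUNT(*) as cnt,
       SUM(cost) as total_cost,
       AVG(stock) as avg_stock
FROM products
GROUP BY supplier

Result:
  SupplierA: 2 records, 51.80 total cost, 292.50 avg stock
  SupplierD: 6 records, 129.56 total cost, 363.33 avg stock
  SupplierF: 1 records, 33.26 total cost, 206.00 avg stock
  SupplierG: 2 records, 46.00 total cost, 396.00 avg stock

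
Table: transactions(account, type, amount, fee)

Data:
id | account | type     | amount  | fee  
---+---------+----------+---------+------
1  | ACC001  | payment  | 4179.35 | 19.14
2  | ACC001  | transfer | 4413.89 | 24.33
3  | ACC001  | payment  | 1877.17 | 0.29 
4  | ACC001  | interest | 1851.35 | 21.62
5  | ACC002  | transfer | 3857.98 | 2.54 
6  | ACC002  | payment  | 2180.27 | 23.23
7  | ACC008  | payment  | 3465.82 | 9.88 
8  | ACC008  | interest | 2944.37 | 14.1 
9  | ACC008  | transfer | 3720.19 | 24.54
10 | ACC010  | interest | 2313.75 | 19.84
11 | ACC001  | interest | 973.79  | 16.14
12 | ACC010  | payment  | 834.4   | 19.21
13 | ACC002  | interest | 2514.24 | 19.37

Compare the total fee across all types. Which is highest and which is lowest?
SELECT type, SUM(fee)
FROM transactions
GROUP BY type
ORDER BY SUM(fee)

All groups:
  transfer: 51.41
  payment: 71.75
  interest: 91.07

Highest: interest (91.07)
Lowest: transfer (51.41)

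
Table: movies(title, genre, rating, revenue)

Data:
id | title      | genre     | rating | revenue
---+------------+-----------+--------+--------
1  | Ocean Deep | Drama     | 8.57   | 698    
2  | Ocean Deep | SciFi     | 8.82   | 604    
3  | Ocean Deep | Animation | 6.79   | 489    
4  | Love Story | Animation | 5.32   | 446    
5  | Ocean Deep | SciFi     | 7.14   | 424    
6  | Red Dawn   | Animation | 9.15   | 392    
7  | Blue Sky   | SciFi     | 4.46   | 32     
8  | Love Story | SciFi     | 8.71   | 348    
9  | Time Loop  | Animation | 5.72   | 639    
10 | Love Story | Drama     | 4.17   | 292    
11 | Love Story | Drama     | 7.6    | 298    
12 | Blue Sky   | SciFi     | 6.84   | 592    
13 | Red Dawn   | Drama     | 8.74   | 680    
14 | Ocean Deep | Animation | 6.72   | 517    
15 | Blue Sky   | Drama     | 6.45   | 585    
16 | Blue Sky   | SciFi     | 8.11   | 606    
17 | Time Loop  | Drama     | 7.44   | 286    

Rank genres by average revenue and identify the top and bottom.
SELECT genre, AVG(revenue)
FROM movies
GROUP BY genre
ORDER BY AVG(revenue)

All groups:
  SciFi: 434.33
  Drama: 473.17
  Animation: 496.60

Highest: Animation (496.60)
Lowest: SciFi (434.33)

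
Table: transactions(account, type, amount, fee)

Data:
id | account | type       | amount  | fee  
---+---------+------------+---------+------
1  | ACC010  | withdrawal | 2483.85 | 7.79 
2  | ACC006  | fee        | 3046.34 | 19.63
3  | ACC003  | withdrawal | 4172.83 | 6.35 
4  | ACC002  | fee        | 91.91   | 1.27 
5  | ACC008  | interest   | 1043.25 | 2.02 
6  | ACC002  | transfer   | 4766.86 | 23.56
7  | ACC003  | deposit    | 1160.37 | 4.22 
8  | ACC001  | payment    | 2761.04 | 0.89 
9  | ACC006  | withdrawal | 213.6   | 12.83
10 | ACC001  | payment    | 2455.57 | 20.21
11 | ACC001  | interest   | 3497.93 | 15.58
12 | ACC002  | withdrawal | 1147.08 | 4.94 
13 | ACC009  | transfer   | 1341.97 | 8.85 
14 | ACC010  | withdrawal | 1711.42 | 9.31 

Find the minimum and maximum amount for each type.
SELECT type, MIN(amount), MAX(amount)
FROM transactions
GROUP BY type

Result:
  deposit: min=1160.37, max=1160.37
  fee: min=91.91, max=3046.34
  interest: min=1043.25, max=3497.93
  payment: min=2455.57, max=2761.04
  transfer: min=1341.97, max=4766.86
  withdrawal: min=213.60, max=4172.83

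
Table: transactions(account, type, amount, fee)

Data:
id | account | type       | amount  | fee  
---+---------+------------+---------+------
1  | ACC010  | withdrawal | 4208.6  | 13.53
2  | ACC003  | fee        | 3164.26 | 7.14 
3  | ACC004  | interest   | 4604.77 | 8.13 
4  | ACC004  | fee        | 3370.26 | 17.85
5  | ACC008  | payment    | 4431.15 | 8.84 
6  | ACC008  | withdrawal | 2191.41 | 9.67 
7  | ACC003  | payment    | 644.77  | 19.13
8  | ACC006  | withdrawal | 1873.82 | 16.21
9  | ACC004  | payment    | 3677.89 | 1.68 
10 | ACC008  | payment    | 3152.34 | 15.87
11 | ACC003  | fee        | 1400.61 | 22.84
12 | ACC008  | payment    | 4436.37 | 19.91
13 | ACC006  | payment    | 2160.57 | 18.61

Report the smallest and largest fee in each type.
SELECT type, MIN(fee), MAX(fee)
FROM transactions
GROUP BY type

Result:
  fee: min=7.14, max=22.84
  interest: min=8.13, max=8.13
  payment: min=1.68, max=19.91
  withdrawal: min=9.67, max=16.21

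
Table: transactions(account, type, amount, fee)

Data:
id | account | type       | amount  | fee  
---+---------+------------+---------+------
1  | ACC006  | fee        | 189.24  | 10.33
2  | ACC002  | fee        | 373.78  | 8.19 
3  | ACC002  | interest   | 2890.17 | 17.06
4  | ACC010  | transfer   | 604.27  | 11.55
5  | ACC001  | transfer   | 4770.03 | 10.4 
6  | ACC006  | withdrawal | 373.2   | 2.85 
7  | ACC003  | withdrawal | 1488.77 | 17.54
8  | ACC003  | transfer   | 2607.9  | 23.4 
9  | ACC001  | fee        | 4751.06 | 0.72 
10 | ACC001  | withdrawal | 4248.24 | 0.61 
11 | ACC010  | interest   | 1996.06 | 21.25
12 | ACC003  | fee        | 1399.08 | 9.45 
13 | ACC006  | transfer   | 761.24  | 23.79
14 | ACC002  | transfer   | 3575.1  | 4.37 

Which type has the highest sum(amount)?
SELECT type, SUM(amount) as val
FROM transactions
GROUP BY type
ORDER BY val DESC
LIMIT 1

Result: transfer with sum(amount) = 12318.54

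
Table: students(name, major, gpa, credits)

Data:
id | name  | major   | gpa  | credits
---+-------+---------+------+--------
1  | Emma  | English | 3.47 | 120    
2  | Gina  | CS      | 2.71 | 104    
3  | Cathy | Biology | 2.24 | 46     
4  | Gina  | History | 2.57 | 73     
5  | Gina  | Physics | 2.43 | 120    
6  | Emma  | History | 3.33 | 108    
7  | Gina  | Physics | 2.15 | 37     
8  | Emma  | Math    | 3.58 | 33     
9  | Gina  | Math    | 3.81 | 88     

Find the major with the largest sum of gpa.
SELECT major, SUM(gpa) as val
FROM students
GROUP BY major
ORDER BY val DESC
LIMIT 1

Result: Math with sum(gpa) = 7.39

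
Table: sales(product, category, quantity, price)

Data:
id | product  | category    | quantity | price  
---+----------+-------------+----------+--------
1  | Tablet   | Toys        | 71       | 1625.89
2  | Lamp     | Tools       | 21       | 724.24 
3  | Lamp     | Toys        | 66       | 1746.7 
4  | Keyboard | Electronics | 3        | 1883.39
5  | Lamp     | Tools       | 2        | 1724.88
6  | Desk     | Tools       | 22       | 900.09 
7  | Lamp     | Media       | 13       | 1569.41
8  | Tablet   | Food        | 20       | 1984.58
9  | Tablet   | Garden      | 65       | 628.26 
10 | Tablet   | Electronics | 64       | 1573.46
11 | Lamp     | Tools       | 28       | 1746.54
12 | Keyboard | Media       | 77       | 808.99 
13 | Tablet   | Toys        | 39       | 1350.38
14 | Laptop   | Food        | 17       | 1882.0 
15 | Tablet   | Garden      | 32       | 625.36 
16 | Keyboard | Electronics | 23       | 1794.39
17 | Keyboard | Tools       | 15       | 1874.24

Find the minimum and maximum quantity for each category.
SELECT category, MIN(quantity), MAX(quantity)
FROM sales
GROUP BY category

Result:
  Electronics: min=3, max=64
  Food: min=17, max=20
  Garden: min=32, max=65
  Media: min=13, max=77
  Tools: min=2, max=28
  Toys: min=39, max=71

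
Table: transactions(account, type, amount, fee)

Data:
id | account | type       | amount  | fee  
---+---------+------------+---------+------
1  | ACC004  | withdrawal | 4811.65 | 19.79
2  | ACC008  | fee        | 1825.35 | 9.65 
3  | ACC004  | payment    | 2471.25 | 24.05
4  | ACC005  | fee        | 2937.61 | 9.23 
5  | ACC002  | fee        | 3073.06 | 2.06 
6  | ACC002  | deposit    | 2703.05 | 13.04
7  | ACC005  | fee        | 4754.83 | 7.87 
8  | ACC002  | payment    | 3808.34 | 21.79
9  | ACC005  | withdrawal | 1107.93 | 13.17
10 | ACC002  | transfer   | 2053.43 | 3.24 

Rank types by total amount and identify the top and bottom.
SELECT type, SUM(amount)
FROM transactions
GROUP BY type
ORDER BY SUM(amount)

All groups:
  transfer: 2053.43
  deposit: 2703.05
  withdrawal: 5919.58
  payment: 6279.59
  fee: 12590.85

Highest: fee (12590.85)
Lowest: transfer (2053.43)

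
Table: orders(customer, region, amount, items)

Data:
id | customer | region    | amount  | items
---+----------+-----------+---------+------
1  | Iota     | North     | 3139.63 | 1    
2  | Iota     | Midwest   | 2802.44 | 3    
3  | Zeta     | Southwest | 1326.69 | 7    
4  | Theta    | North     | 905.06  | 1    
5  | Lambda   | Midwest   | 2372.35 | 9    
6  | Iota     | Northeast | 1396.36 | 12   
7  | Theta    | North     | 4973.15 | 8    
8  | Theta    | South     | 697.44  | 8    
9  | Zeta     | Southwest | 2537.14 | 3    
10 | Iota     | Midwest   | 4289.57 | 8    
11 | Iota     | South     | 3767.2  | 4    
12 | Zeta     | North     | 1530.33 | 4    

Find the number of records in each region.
SELECT region, COUNT(*) as count
FROM orders
GROUP BY region

Result:
  Midwest: 3
  North: 4
  Northeast: 1
  South: 2
  Southwest: 2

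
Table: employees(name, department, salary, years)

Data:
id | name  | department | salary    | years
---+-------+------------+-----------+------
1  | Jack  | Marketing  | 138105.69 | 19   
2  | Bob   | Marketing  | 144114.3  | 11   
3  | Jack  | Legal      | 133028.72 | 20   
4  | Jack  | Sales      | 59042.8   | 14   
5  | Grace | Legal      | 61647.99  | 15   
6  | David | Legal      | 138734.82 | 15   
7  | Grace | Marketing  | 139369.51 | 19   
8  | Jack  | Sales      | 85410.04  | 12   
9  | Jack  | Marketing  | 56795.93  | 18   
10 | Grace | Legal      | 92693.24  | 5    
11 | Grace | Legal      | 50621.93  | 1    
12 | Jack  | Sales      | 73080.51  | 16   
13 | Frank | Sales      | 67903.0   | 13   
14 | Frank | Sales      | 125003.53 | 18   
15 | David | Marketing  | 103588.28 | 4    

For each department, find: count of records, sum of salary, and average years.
SELECT department,
       COUNT(*) as cnt,
       SUM(salary) as total_salary,
       AVG(years) as avg_years
FROM employees
GROUP BY department

Result:
  Legal: 5 records, 476726.70 total salary, 11.20 avg years
  Marketing: 5 records, 581973.71 total salary, 14.20 avg years
  Sales: 5 records, 410439.88 total salary, 14.60 avg years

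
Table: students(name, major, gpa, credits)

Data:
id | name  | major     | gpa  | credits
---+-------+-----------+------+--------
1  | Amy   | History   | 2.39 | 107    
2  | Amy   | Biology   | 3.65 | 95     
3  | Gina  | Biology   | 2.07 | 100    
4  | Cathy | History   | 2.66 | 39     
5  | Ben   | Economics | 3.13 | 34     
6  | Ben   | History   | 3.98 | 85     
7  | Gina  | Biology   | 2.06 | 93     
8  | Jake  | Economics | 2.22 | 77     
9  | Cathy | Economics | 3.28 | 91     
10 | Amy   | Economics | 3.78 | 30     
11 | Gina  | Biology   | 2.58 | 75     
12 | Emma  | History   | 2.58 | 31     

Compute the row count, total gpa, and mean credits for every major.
SELECT major,
       COUNT(*) as cnt,
       SUM(gpa) as total_gpa,
       AVG(credits) as avg_credits
FROM students
GROUP BY major

Result:
  Biology: 4 records, 10.36 total gpa, 90.75 avg credits
  Economics: 4 records, 12.41 total gpa, 58.00 avg credits
  History: 4 records, 11.61 total gpa, 65.50 avg credits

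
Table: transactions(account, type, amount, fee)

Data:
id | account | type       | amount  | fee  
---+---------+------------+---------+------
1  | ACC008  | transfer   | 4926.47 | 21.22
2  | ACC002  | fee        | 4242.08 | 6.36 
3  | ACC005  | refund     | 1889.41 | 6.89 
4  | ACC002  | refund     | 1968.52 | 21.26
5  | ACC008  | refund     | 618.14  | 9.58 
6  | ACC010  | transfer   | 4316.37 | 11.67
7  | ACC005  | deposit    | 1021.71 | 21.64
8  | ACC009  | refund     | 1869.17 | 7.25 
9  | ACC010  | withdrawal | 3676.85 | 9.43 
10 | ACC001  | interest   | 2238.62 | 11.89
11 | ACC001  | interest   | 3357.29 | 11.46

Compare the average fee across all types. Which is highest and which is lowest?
SELECT type, AVG(fee)
FROM transactions
GROUP BY type
ORDER BY AVG(fee)

All groups:
  fee: 6.36
  withdrawal: 9.43
  refund: 11.25
  interest: 11.68
  transfer: 16.45
  deposit: 21.64

Highest: deposit (21.64)
Lowest: fee (6.36)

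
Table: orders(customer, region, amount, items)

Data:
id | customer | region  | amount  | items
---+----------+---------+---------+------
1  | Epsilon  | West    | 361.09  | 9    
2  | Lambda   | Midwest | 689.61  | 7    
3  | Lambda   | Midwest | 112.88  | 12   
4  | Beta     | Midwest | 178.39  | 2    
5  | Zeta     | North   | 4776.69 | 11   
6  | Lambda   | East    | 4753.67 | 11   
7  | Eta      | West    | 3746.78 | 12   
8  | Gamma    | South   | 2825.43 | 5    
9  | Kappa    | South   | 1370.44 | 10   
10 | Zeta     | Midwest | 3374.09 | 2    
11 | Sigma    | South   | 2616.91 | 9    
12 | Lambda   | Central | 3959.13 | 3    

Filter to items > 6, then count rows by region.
SELECT region, COUNT(*)
FROM orders
WHERE items > 6
GROUP BY region

Note: WHERE filters rows before grouping.

Result:
  East: 1
  Midwest: 2
  North: 1
  South: 2
  West: 2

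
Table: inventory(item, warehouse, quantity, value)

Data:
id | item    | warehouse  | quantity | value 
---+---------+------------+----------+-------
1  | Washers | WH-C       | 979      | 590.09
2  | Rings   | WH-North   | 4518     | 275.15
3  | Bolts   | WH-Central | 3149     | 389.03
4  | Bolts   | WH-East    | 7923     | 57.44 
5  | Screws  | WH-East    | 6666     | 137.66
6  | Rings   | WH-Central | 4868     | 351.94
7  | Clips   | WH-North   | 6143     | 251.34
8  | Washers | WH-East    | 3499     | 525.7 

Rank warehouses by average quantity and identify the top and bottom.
SELECT warehouse, AVG(quantity)
FROM inventory
GROUP BY warehouse
ORDER BY AVG(quantity)

All groups:
  WH-C: 979.00
  WH-Central: 4008.50
  WH-North: 5330.50
  WH-East: 6029.33

Highest: WH-East (6029.33)
Lowest: WH-C (979.00)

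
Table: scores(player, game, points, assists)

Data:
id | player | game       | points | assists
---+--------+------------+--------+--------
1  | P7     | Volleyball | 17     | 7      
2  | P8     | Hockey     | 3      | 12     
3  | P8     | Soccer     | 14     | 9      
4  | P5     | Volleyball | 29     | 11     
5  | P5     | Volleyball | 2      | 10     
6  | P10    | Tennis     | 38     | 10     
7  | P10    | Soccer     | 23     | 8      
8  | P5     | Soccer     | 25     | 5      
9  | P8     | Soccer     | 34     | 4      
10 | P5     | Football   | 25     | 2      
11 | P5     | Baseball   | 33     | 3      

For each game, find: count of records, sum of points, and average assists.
SELECT game,
       COUNT(*) as cnt,
       SUM(points) as total_points,
       AVG(assists) as avg_assists
FROM scores
GROUP BY game

Result:
  Baseball: 1 records, 33 total points, 3.00 avg assists
  Football: 1 records, 25 total points, 2.00 avg assists
  Hockey: 1 records, 3 total points, 12.00 avg assists
  Soccer: 4 records, 96 total points, 6.50 avg assists
  Tennis: 1 records, 38 total points, 10.00 avg assists
  Volleyball: 3 records, 48 total points, 9.33 avg assists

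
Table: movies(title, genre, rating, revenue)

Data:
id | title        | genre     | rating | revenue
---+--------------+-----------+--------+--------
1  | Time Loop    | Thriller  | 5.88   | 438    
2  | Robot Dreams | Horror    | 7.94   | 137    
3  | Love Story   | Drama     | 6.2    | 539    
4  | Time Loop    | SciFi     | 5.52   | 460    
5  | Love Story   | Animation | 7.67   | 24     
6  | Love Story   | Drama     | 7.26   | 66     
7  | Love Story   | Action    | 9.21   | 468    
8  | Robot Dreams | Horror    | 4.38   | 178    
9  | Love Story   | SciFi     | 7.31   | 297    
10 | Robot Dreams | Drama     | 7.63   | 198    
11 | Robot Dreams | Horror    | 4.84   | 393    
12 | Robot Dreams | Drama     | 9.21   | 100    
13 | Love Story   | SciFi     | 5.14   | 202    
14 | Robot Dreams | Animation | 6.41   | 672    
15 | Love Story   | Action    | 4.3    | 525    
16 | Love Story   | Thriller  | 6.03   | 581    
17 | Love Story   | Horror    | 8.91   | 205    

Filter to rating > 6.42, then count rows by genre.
SELECT genre, COUNT(*)
FROM movies
WHERE rating > 6.42
GROUP BY genre

Note: WHERE filters rows before grouping.

Result:
  Action: 1
  Animation: 1
  Drama: 3
  Horror: 2
  SciFi: 1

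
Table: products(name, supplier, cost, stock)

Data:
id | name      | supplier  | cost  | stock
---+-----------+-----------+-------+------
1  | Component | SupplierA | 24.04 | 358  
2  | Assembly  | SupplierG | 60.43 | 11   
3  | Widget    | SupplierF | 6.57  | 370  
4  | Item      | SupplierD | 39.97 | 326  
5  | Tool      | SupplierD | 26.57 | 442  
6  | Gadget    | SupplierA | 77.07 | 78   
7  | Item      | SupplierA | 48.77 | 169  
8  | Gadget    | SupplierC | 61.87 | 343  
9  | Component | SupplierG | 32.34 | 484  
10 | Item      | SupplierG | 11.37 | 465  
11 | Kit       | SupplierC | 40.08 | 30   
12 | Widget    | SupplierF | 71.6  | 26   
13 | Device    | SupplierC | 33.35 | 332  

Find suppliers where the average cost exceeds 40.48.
SELECT supplier, AVG(cost)
FROM products
GROUP BY supplier
HAVING AVG(cost) > 40.48

Result:
  SupplierA: avg=49.96
  SupplierC: avg=45.10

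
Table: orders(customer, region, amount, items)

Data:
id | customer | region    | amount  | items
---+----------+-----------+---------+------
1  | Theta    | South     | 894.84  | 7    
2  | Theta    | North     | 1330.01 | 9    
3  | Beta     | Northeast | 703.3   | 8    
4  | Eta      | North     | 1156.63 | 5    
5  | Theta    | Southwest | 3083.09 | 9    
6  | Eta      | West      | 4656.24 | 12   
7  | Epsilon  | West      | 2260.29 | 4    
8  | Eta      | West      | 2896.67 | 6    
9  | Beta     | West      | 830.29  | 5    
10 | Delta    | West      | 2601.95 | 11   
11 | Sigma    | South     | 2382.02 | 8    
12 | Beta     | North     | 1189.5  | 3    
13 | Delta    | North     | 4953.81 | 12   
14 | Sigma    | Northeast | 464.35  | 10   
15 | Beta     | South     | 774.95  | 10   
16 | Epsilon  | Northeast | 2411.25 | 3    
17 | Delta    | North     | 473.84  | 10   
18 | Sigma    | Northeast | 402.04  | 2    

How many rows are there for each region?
SELECT region, COUNT(*) as count
FROM orders
GROUP BY region

Result:
  North: 5
  Northeast: 4
  South: 3
  Southwest: 1
  West: 5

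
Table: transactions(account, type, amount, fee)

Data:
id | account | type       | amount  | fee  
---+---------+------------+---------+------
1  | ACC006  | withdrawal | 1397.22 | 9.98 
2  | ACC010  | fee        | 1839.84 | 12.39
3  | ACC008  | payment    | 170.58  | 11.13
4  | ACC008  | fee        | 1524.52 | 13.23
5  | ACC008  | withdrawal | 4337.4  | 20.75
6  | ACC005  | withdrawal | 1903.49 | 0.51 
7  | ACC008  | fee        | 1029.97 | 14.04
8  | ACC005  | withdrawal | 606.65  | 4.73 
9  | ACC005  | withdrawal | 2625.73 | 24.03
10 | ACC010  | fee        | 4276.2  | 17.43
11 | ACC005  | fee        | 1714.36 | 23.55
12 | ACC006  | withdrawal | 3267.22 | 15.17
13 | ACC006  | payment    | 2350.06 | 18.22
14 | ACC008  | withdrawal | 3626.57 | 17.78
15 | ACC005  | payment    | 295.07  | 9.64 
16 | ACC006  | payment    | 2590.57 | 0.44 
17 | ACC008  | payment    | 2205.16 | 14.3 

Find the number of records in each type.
SELECT type, COUNT(*) as count
FROM transactions
GROUP BY type

Result:
  fee: 5
  payment: 5
  withdrawal: 7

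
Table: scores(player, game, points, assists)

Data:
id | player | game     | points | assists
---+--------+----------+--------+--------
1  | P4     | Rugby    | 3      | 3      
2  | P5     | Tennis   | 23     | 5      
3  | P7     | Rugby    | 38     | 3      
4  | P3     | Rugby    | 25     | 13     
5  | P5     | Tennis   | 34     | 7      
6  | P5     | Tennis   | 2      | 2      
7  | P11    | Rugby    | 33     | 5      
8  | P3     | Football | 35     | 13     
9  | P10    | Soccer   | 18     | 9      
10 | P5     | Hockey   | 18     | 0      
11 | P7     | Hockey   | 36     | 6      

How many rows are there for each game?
SELECT game, COUNT(*) as count
FROM scores
GROUP BY game

Result:
  Football: 1
  Hockey: 2
  Rugby: 4
  Soccer: 1
  Tennis: 3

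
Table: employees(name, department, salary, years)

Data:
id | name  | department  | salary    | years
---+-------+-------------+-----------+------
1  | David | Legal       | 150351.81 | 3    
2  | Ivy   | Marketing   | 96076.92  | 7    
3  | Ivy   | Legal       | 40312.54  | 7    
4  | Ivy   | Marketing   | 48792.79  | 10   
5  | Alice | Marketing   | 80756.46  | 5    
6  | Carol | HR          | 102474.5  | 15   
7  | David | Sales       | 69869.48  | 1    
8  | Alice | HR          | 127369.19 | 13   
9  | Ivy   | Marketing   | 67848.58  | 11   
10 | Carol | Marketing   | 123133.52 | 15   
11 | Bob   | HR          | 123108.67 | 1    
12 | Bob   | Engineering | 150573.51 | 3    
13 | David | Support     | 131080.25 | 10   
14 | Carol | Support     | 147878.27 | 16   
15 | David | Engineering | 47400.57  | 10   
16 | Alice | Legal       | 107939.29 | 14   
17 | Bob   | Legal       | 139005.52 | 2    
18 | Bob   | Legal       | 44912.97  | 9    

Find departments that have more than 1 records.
SELECT department, COUNT(*) as cnt
FROM employees
GROUP BY department
HAVING COUNT(*) > 1

Result:
  Engineering: 2
  HR: 3
  Legal: 5
  Marketing: 5
  Support: 2

Note: HAVING filters groups after aggregation, WHERE filters rows before.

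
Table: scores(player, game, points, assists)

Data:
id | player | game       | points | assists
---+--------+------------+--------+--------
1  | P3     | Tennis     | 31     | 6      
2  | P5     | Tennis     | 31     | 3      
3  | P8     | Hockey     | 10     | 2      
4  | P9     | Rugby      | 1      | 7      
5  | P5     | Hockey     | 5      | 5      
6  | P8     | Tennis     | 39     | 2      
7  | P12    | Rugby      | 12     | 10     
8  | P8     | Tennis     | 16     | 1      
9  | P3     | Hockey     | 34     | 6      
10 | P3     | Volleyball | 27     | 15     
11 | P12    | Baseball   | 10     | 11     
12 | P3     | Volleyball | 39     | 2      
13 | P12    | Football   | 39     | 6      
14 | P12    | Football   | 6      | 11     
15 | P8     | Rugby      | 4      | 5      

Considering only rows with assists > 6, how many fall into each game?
SELECT game, COUNT(*)
FROM scores
WHERE assists > 6
GROUP BY game

Note: WHERE filters rows before grouping.

Result:
  Baseball: 1
  Football: 1
  Rugby: 2
  Volleyball: 1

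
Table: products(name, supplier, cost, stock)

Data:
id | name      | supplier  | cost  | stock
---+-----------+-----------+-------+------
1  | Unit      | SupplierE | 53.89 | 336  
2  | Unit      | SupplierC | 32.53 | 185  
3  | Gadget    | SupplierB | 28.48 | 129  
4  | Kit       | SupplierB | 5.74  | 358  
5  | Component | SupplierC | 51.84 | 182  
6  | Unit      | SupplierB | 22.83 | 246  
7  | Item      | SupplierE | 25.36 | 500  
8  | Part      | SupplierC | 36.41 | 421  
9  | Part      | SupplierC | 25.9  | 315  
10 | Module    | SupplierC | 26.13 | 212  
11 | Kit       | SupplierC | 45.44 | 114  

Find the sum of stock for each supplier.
SELECT supplier, SUM(stock) as result
FROM products
GROUP BY supplier

Result:
  SupplierB: 733
  SupplierC: 1429
  SupplierE: 836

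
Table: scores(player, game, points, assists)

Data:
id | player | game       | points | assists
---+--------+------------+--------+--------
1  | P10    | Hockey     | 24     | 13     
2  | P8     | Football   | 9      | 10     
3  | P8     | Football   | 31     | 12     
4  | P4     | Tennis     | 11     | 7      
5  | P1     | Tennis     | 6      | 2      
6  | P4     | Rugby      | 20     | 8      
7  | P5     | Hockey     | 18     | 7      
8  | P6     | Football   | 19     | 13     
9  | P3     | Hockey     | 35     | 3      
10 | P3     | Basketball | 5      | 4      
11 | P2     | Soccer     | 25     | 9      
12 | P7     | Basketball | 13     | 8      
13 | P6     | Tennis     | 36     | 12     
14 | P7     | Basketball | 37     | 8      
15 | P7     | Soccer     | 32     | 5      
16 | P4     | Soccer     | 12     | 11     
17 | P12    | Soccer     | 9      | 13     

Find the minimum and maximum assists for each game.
SELECT game, MIN(assists), MAX(assists)
FROM scores
GROUP BY game

Result:
  Basketball: min=4, max=8
  Football: min=10, max=13
  Hockey: min=3, max=13
  Rugby: min=8, max=8
  Soccer: min=5, max=13
  Tennis: min=2, max=12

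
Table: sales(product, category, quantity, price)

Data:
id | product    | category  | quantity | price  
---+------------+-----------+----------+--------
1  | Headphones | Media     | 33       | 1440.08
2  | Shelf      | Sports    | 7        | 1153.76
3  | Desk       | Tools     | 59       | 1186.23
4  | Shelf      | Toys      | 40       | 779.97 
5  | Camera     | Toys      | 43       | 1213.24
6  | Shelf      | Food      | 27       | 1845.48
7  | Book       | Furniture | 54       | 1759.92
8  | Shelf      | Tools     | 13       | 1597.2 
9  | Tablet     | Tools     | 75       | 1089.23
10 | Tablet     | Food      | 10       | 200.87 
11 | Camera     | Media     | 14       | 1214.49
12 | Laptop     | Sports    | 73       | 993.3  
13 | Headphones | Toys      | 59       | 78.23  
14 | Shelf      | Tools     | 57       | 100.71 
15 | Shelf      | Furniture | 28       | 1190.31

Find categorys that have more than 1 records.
SELECT category, COUNT(*) as cnt
FROM sales
GROUP BY category
HAVING COUNT(*) > 1

Result:
  Food: 2
  Furniture: 2
  Media: 2
  Sports: 2
  Tools: 4
  Toys: 3

Note: HAVING filters groups after aggregation, WHERE filters rows before.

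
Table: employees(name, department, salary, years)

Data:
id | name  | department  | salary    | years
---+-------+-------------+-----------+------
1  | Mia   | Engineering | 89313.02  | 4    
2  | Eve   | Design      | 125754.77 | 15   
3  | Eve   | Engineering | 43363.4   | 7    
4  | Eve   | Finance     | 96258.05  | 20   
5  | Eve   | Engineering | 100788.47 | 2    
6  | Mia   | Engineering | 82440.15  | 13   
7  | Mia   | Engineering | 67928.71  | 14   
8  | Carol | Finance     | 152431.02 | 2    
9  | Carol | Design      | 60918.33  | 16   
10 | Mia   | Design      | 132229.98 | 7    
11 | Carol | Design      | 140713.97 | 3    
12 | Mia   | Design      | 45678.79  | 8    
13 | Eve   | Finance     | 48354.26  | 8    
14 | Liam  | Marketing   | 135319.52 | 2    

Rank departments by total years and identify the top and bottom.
SELECT department, SUM(years)
FROM employees
GROUP BY department
ORDER BY SUM(years)

All groups:
  Marketing: 2
  Finance: 30
  Engineering: 40
  Design: 49

Highest: Design (49)
Lowest: Marketing (2)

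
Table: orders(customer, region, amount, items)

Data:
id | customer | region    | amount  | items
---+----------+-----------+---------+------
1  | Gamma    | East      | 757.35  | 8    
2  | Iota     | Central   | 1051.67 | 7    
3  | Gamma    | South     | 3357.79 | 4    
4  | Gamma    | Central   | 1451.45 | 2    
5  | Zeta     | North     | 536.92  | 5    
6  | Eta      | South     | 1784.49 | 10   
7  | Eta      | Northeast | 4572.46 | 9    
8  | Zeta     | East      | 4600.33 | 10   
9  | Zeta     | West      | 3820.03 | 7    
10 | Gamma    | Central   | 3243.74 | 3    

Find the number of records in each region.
SELECT region, COUNT(*) as count
FROM orders
GROUP BY region

Result:
  Central: 3
  East: 2
  North: 1
  Northeast: 1
  South: 2
  West: 1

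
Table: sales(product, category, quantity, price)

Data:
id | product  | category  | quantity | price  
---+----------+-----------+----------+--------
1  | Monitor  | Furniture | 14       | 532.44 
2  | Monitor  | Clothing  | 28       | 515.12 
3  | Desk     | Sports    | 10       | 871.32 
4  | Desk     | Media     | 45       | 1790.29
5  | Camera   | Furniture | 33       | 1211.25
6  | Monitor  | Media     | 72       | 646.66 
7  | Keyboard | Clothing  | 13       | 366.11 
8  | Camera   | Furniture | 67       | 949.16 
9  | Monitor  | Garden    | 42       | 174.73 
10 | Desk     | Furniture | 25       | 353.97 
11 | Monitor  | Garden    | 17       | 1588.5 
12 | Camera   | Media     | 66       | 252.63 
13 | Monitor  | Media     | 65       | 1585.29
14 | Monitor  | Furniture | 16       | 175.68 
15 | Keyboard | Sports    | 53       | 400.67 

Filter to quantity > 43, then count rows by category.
SELECT category, COUNT(*)
FROM sales
WHERE quantity > 43
GROUP BY category

Note: WHERE filters rows before grouping.

Result:
  Furniture: 1
  Media: 4
  Sports: 1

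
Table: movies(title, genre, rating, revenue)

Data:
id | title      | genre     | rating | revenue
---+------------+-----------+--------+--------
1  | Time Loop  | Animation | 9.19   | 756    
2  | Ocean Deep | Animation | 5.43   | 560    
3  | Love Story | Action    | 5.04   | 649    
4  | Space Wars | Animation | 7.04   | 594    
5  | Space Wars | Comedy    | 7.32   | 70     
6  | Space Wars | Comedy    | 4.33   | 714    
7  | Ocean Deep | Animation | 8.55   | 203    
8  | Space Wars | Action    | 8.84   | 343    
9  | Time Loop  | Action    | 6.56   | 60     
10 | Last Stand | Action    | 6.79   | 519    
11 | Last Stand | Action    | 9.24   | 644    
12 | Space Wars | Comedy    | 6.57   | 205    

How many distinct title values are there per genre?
SELECT genre, COUNT(DISTINCT title)
FROM movies
GROUP BY genre

Result:
  Action: 4 distinct
  Animation: 3 distinct
  Comedy: 1 distinct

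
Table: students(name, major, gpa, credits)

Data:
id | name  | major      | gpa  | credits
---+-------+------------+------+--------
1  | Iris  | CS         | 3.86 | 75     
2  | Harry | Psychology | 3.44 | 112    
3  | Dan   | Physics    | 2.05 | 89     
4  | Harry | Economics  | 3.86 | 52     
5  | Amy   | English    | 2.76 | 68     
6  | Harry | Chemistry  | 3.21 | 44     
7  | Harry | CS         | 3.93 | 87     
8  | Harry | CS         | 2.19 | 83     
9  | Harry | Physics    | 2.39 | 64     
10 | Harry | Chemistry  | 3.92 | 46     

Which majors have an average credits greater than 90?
SELECT major, AVG(credits)
FROM students
GROUP BY major
HAVING AVG(credits) > 90

Result:
  Psychology: avg=112.00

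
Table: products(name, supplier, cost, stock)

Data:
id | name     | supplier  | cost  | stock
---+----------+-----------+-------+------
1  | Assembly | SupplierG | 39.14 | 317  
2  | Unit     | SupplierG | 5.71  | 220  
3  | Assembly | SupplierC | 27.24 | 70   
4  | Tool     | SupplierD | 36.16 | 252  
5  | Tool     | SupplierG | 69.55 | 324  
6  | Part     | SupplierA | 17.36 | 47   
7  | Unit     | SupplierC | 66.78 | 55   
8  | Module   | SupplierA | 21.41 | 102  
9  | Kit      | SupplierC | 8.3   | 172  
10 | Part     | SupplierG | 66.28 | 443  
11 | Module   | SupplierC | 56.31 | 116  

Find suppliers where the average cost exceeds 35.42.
SELECT supplier, AVG(cost)
FROM products
GROUP BY supplier
HAVING AVG(cost) > 35.42

Result:
  SupplierC: avg=39.66
  SupplierD: avg=36.16
  SupplierG: avg=45.17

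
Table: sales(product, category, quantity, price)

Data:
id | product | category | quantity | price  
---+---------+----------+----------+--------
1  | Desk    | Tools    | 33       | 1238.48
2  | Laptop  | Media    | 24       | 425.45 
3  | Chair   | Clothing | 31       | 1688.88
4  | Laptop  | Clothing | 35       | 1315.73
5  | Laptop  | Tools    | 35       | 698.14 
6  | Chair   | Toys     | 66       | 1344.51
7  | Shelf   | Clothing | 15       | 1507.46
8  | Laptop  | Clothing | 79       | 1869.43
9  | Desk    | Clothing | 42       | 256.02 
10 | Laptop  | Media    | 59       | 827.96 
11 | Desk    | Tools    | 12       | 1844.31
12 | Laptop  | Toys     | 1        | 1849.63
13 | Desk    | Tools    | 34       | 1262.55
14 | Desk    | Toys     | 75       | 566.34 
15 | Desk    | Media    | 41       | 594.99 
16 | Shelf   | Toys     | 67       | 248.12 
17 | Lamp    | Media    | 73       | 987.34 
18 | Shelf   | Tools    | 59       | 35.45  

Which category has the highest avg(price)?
SELECT category, AVG(price) as val
FROM sales
GROUP BY category
ORDER BY val DESC
LIMIT 1

Result: Clothing with avg(price) = 1327.50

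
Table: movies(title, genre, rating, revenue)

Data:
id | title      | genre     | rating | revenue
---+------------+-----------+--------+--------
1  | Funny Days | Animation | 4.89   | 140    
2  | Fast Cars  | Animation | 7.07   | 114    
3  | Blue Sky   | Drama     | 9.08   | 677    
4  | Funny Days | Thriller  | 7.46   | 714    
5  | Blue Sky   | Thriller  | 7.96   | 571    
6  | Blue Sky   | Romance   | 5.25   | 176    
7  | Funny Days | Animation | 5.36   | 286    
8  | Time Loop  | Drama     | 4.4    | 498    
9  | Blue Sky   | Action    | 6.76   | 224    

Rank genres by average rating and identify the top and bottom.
SELECT genre, AVG(rating)
FROM movies
GROUP BY genre
ORDER BY AVG(rating)

All groups:
  Romance: 5.25
  Animation: 5.77
  Drama: 6.74
  Action: 6.76
  Thriller: 7.71

Highest: Thriller (7.71)
Lowest: Romance (5.25)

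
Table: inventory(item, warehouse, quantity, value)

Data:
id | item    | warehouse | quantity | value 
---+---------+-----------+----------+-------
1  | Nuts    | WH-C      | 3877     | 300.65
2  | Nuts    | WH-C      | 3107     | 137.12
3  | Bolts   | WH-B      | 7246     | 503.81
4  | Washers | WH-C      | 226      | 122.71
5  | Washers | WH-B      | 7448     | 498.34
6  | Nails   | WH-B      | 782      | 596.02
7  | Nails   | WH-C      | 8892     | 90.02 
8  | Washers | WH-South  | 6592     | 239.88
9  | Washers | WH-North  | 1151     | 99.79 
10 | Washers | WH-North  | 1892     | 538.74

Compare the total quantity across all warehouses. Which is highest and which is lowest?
SELECT warehouse, SUM(quantity)
FROM inventory
GROUP BY warehouse
ORDER BY SUM(quantity)

All groups:
  WH-North: 3043
  WH-South: 6592
  WH-B: 15476
  WH-C: 16102

Highest: WH-C (16102)
Lowest: WH-North (3043)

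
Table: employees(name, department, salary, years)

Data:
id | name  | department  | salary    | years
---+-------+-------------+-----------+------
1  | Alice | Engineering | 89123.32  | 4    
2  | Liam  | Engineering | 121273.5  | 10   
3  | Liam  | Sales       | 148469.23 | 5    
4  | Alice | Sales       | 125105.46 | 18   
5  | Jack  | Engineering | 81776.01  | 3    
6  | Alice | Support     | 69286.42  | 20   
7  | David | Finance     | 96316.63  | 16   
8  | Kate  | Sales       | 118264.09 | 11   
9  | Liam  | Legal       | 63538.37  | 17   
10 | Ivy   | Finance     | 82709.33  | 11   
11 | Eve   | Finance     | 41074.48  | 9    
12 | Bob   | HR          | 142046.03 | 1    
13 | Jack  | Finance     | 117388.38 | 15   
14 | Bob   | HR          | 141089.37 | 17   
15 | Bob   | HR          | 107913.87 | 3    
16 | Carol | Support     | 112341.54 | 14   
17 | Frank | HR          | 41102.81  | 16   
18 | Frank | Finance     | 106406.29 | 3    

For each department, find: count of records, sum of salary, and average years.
SELECT department,
       COUNT(*) as cnt,
       SUM(salary) as total_salary,
       AVG(years) as avg_years
FROM employees
GROUP BY department

Result:
  Engineering: 3 records, 292172.83 total salary, 5.67 avg years
  Finance: 5 records, 443895.11 total salary, 10.80 avg years
  HR: 4 records, 432152.08 total salary, 9.25 avg years
  Legal: 1 records, 63538.37 total salary, 17.00 avg years
  Sales: 3 records, 391838.78 total salary, 11.33 avg years
  Support: 2 records, 181627.96 total salary, 17.00 avg years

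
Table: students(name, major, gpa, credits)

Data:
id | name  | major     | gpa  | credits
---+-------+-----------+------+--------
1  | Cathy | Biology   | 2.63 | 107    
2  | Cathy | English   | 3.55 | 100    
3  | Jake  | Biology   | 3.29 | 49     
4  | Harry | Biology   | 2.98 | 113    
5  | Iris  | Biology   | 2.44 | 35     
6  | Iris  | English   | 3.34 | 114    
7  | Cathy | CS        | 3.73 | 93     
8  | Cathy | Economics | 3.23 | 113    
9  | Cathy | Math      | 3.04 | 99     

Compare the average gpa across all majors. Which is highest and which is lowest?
SELECT major, AVG(gpa)
FROM students
GROUP BY major
ORDER BY AVG(gpa)

All groups:
  Biology: 2.84
  Math: 3.04
  Economics: 3.23
  English: 3.45
  CS: 3.73

Highest: CS (3.73)
Lowest: Biology (2.84)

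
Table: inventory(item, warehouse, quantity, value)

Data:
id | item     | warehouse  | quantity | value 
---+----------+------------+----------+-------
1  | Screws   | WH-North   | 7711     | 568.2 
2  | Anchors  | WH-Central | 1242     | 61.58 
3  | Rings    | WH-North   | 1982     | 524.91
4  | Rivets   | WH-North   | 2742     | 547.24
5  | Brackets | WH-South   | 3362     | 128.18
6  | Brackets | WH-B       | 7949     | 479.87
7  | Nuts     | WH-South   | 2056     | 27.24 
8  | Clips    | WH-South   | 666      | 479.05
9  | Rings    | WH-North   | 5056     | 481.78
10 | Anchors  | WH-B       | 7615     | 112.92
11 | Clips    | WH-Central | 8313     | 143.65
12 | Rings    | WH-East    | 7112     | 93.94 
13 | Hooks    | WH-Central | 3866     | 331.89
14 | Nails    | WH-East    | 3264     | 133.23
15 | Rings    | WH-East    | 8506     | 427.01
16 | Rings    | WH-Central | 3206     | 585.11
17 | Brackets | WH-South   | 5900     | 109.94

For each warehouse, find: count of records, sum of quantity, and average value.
SELECT warehouse,
       COUNT(*) as cnt,
       SUM(quantity) as total_quantity,
       AVG(value) as avg_value
FROM inventory
GROUP BY warehouse

Result:
  WH-B: 2 records, 15564 total quantity, 296.40 avg value
  WH-Central: 4 records, 16627 total quantity, 280.56 avg value
  WH-East: 3 records, 18882 total quantity, 218.06 avg value
  WH-North: 4 records, 17491 total quantity, 530.53 avg value
  WH-South: 4 records, 11984 total quantity, 186.10 avg value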